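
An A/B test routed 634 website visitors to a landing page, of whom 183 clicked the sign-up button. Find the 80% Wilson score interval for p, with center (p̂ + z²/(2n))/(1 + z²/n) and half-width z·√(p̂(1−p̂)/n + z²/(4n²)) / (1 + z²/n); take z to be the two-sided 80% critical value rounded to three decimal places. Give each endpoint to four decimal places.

p̂ = 183/634 = 0.28864; z = 1.282, so z² = 1.643524.
1 + z²/n = 1.002592.
Adjusted center: (0.28864 + z²/(2n))/1.002592 = 0.28919.
Radicand: p̂(1−p̂)/n + z²/(4n²) = 0.000323862 + 0.000001022 = 0.000324884.
Half-width = 1.282·√0.000324884/1.002592 = 0.02305.
CI: 0.28919 ± 0.02305 = (0.2661, 0.3122).

(0.2661, 0.3122)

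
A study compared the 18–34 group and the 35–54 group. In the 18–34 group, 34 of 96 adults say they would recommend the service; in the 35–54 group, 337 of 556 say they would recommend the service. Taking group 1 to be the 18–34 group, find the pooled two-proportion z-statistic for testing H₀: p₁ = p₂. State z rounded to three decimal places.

Sample proportions: p̂₁ = 34/96 = 0.35417 and p̂₂ = 337/556 = 0.60612.
Pooled p̂ = (34+337)/(96+556) = 371/652 = 0.56902.
SE = √[p̂(1−p̂)(1/n₁+1/n₂)] = √[0.56902·0.43098·(1/96+1/556)] ≈ 0.054732.
z = (p̂₁ − p̂₂)/SE = (0.35417 − 0.60612)/0.054732 = -0.25195/0.054732 = -4.603.

z = -4.603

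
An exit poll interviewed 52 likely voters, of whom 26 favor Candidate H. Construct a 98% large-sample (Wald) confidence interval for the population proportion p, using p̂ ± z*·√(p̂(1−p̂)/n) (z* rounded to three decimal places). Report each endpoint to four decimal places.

The sample proportion is 26/52 = 0.50000.
Standard error of p̂: √(0.250000/52) = √0.004807692 = 0.069338.
z* = 2.326 at the 98% level.
Margin = 2.326·0.069338 = 0.16128.
Interval: 0.50000 ± 0.16128 → (0.3387, 0.6613).

(0.3387, 0.6613)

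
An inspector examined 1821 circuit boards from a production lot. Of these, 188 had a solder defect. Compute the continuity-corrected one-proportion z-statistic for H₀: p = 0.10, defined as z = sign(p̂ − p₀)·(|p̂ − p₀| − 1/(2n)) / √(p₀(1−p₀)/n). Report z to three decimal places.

z = 0.422

Sample proportion p̂ = 188/1821 = 0.10324. p̂ − p₀ = 0.003240.
1/(2n) = 0.000275.
Corrected numerator: |0.003240| − 0.000275 = 0.002965.
SE₀ = √(0.10·0.90/1821) = 0.007030.
z = +0.002965/0.007030 = 0.422.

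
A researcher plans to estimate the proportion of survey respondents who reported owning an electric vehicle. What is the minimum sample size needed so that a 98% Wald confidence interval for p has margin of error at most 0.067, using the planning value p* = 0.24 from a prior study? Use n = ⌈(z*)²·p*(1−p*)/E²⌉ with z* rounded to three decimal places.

n = 220

The 98% critical value is z* = 2.326.
p*(1−p*) = 0.1824.
(z*)²·p*(1−p*)/E² = 5.410276·0.1824/0.004489 = 219.834.
⌈219.834⌉ = 220.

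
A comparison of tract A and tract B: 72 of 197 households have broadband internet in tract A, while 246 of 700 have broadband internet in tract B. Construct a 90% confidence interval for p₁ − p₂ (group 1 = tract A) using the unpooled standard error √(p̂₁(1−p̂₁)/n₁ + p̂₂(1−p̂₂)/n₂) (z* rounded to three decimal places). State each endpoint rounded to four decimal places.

(-0.0497, 0.0778)

p̂₁ = 72/197 = 0.36548, p̂₂ = 246/700 = 0.35143; p̂₁ − p̂₂ = 0.01405.
SE = √(0.001177183 + 0.000325609) = √0.001502792 = 0.038766.
For 90% confidence, z* = 1.645. Margin of error = 0.06377.
So the interval runs from -0.0497 to 0.0778.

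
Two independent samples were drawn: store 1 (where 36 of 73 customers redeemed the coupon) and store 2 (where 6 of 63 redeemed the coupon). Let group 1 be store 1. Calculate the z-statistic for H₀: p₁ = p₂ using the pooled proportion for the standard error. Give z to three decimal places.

p̂₁ = 36/73 = 0.49315, p̂₂ = 6/63 = 0.09524.
Pooled p̂ = (36+6)/(73+63) = 42/136 = 0.30882.
SE = √[p̂(1−p̂)(1/n₁+1/n₂)] = √[0.30882·0.69118·(1/73+1/63)] ≈ 0.079449.
z = (p̂₁ − p̂₂)/SE = (0.49315 − 0.09524)/0.079449 = 0.39791/0.079449 = 5.008.

z = 5.008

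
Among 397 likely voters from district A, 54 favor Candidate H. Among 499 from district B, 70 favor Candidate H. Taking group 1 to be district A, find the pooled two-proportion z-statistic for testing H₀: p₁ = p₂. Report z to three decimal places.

Sample proportions: p̂₁ = 54/397 = 0.13602 and p̂₂ = 70/499 = 0.14028.
Pooled p̂ = (54+70)/(397+499) = 124/896 = 0.13839.
SE = √[p̂(1−p̂)(1/n₁+1/n₂)] = √[0.13839·0.86161·(1/397+1/499)] ≈ 0.023223.
z = (p̂₁ − p̂₂)/SE = (0.13602 − 0.14028)/0.023223 = -0.00426/0.023223 = -0.183.

z = -0.183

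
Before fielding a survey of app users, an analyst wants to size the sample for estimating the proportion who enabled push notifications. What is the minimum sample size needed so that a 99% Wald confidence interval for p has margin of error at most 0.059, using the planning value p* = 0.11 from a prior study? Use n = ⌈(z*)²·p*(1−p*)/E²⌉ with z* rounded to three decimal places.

For 99% confidence, z* = 2.576.
p*(1−p*) = 0.0979.
Required n before rounding: 6.635776 × 0.0979 / 0.059² = 186.625.
Rounding up, n = 187.

n = 187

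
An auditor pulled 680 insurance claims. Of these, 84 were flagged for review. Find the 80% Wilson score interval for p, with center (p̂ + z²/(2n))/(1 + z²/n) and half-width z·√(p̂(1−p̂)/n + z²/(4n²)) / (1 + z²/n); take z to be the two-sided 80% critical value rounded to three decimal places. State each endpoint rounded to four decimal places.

p̂ = 84/680 = 0.12353; z = 1.282, so z² = 1.643524.
1 + z²/n = 1.002417.
Adjusted center: (0.12353 + z²/(2n))/1.002417 = 0.12444.
Radicand: p̂(1−p̂)/n + z²/(4n²) = 0.000159220 + 0.000000889 = 0.000160109.
Half-width = 1.282·√0.000160109/1.002417 = 0.01618.
So the interval runs from 0.1083 to 0.1406.

(0.1083, 0.1406)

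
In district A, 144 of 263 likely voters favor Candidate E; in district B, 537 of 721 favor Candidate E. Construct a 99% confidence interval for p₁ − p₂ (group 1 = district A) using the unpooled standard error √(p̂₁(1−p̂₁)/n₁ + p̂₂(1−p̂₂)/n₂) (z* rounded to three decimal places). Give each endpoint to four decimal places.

(-0.2867, -0.1078)

p̂₁ = 144/263 = 0.54753, p̂₂ = 537/721 = 0.74480; p̂₁ − p̂₂ = -0.19727.
SE = √(0.000941981 + 0.000263625) = √0.001205606 = 0.034722.
z* = 2.576 at the 99% level. Margin = 2.576·0.034722 = 0.08944.
Interval: -0.19727 ± 0.08944 → (-0.2867, -0.1078).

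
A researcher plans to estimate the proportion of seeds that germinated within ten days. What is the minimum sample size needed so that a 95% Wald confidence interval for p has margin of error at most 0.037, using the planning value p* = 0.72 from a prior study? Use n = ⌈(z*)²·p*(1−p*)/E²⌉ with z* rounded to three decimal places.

z* = 1.960 at the 95% level.
p*(1−p*) = 0.72·0.28 = 0.2016.
Required n before rounding: 3.841600 × 0.2016 / 0.037² = 565.717.
⌈565.717⌉ = 566.

n = 566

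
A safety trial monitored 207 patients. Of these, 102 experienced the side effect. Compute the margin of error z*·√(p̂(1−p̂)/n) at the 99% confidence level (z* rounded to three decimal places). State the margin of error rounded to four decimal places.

Sample proportion p̂ = 102/207 = 0.49275.
SE = √(p̂(1−p̂)/n) = √(0.249947/207) = 0.034749.
The 99% critical value is z* = 2.576.
ME = 2.576·0.034749 = 0.0895.

ME = 0.0895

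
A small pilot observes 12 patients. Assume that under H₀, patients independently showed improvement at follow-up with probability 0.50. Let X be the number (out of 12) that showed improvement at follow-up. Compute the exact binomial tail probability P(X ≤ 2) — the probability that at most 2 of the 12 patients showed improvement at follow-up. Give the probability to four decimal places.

P = 0.0193

X is binomial with n = 12 and p = 0.50.
P(X ≤ 2) = C(12,0)·0.50^0·0.50^12 + C(12,1)·0.50^1·0.50^11 + C(12,2)·0.50^2·0.50^10.
= 0.000244 + 0.002930 + 0.016113 = 0.0193.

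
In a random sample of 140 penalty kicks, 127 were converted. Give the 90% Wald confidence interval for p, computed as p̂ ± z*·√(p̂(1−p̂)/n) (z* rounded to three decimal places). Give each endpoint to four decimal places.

p̂ = 127/140 = 0.90714.
SE = √(p̂(1−p̂)/n) = √(0.084235/140) = 0.024529.
The 90% critical value is z* = 1.645.
Margin of error: 1.645 × 0.024529 = 0.04035.
CI: 0.90714 ± 0.04035 = (0.8668, 0.9475).

(0.8668, 0.9475)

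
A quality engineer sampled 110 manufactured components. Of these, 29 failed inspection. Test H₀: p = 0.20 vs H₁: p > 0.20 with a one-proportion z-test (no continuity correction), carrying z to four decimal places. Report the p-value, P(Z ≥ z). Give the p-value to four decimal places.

p-value = 0.0476

p̂ = 29/110 = 0.26364.
Null standard error: √(0.20·0.80/110) = √0.001454545 = 0.038139.
z = (p̂ − p₀)/SE = (29/110 − 0.20)/0.038139 ≈ 1.6686.
p-value = P(Z ≥ z) with z = 1.6686 → 0.0476.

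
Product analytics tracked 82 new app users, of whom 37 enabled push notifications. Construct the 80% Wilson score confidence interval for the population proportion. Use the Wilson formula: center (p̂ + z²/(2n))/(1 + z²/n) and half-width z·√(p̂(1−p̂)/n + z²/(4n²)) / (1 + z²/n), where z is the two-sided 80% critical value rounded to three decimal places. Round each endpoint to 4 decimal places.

Here p̂ = 37/82 = 0.45122 and z = 1.282 (z² = 1.643524).
Denominator 1 + z²/n = 1 + 1.643524/82 = 1.020043.
Center = (0.45122 + 0.010021)/1.020043 = 0.45218.
Radicand: p̂(1−p̂)/n + z²/(4n²) = 0.003019762 + 0.000061107 = 0.003080869.
Half-width = z·√(radicand)/denom = 1.282·0.055506/1.020043 = 0.06976.
Interval: 0.45218 ± 0.06976 → (0.3824, 0.5219).

(0.3824, 0.5219)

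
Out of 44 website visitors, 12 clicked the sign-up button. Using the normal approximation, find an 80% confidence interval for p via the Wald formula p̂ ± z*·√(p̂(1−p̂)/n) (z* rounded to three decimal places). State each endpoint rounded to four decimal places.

The sample proportion is 12/44 = 0.27273.
SE(p̂) = √(0.27273·0.72727/44) = 0.067141.
The 80% critical value is z* = 1.282.
Margin of error: 1.282 × 0.067141 = 0.08607.
Interval: 0.27273 ± 0.08607 → (0.1867, 0.3588).

(0.1867, 0.3588)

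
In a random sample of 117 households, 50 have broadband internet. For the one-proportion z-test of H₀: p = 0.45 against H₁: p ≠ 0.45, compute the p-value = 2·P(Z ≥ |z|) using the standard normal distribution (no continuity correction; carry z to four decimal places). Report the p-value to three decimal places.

p-value = 0.622

With x = 50 successes in n = 117, p̂ = 0.42735.
Under H₀, SE = √(p₀(1−p₀)/n) = √(0.45·0.55/117) = √0.002115385 = 0.045993.
z = (p̂ − p₀)/SE = (50/117 − 0.45)/0.045993 ≈ -0.4925.
From the standard normal, 2·P(Z ≥ |z|) = 0.622.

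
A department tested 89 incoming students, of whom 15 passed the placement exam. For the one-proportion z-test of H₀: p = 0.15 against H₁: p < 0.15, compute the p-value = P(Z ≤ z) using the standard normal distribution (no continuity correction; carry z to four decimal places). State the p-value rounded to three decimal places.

p̂ = 15/89 = 0.16854.
Null standard error: √(0.15·0.85/89) = √0.001432584 = 0.037849.
z = (p̂ − p₀)/SE = (15/89 − 0.15)/0.037849 ≈ 0.4898.
p-value = P(Z ≤ z) with z = 0.4898 → 0.688.

p-value = 0.688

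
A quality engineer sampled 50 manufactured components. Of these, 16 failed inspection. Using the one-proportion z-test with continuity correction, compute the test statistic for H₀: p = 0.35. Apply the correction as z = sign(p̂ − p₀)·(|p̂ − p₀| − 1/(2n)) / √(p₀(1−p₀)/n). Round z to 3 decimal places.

Sample proportion p̂ = 16/50 = 0.32000. p̂ − p₀ = -0.030000.
Continuity correction 1/(2n) = 1/100 = 0.010000.
Corrected numerator: |-0.030000| − 0.010000 = 0.020000.
Null standard error: √(0.35·0.65/50) = √0.004550000 = 0.067454.
z = −0.020000/0.067454 = -0.296.

z = -0.296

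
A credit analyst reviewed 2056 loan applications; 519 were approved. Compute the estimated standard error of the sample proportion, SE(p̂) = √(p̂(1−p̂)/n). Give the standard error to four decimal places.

Sample proportion p̂ = 519/2056 = 0.25243.
p̂(1−p̂) = 0.25243·0.74757 = 0.188709.
SE = √(0.188709/2056) = 0.0096.

SE = 0.0096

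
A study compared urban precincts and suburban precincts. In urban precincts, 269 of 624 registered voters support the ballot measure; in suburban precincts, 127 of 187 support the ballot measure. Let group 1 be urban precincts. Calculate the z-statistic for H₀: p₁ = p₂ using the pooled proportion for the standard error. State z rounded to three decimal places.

z = -5.952

p̂₁ = 269/624 = 0.43109, p̂₂ = 127/187 = 0.67914.
Pooled p̂ = (269+127)/(624+187) = 396/811 = 0.48829.
Pooled SE = √[0.2498628·0.00695016] ≈ 0.041672.
z = (p̂₁ − p̂₂)/SE = (0.43109 − 0.67914)/0.041672 = -0.24805/0.041672 = -5.952.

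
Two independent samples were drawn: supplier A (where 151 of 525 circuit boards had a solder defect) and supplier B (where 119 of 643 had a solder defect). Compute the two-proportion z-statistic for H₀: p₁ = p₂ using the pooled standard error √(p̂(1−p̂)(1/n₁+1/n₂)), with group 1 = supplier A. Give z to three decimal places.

Sample proportions: p̂₁ = 151/525 = 0.28762 and p̂₂ = 119/643 = 0.18507.
Pooled p̂ = (151+119)/(525+643) = 270/1168 = 0.23116.
Pooled SE = √[0.1777274·0.00345997] ≈ 0.024798.
z = 0.10255/0.024798 = 4.135.

z = 4.135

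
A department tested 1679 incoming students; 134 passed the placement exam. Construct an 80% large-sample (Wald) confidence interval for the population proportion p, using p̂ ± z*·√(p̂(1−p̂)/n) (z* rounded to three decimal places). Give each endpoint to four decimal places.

With x = 134 successes in n = 1679, p̂ = 0.07981.
SE(p̂) = √(0.07981·0.92019/1679) = 0.006614.
For 80% confidence, z* = 1.282.
Margin of error: 1.282 × 0.006614 = 0.00848.
So the interval runs from 0.0713 to 0.0883.

(0.0713, 0.0883)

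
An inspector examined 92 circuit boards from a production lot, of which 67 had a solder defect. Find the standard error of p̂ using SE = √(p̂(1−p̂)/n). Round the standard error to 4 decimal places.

SE = 0.0464

p̂ = 67/92 = 0.72826.
p̂(1−p̂) = 0.197897.
Dividing by n and taking the root: √0.002151054 = 0.0464.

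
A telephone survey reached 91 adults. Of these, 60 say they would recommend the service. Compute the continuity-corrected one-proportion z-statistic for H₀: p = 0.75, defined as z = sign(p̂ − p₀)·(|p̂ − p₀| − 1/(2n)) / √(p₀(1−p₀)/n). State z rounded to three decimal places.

z = -1.876

The sample proportion is 60/91 = 0.65934. p̂ − p₀ = -0.090659.
1/(2n) = 0.005495.
Corrected numerator: |-0.090659| − 0.005495 = 0.085164.
Null standard error: √(0.75·0.25/91) = √0.002060440 = 0.045392.
z = −0.085164/0.045392 = -1.876.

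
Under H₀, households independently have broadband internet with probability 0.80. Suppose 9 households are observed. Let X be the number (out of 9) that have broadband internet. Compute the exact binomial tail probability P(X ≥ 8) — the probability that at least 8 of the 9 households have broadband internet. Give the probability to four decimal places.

X is binomial with n = 9 and p = 0.80.
P(X ≥ 8) = C(9,8)·0.80^8·0.20^1 + C(9,9)·0.80^9·0.20^0.
= 0.301990 + 0.134218 = 0.4362.

P = 0.4362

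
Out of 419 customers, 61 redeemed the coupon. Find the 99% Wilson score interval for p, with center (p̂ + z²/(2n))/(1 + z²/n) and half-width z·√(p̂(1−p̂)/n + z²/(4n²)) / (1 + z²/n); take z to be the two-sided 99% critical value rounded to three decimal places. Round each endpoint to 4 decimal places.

Here p̂ = 61/419 = 0.14558 and z = 2.576 (z² = 6.635776).
1 + z²/n = 1.015837.
Center = (0.14558 + 0.007919)/1.015837 = 0.15111.
Radicand: p̂(1−p̂)/n + z²/(4n²) = 0.000296873 + 0.000009449 = 0.000306322.
Half-width = 2.576·√0.000306322/1.015837 = 0.04438.
So the interval runs from 0.1067 to 0.1955.

(0.1067, 0.1955)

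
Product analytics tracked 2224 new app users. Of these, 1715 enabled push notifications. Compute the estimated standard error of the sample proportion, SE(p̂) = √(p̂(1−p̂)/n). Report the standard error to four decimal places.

SE = 0.0089

The sample proportion is 1715/2224 = 0.77113.
p̂(1−p̂) = 0.77113·0.22887 = 0.176489.
SE = √(0.176489/2224) = √0.000079357 = 0.0089.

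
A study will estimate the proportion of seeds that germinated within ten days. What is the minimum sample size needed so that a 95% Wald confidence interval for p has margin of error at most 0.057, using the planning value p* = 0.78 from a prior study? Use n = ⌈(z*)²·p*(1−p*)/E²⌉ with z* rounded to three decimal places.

z* = 1.960 at the 95% level.
p*(1−p*) = 0.78·0.22 = 0.1716.
(z*)²·p*(1−p*)/E² = 3.841600·0.1716/0.003249 = 202.899.
⌈202.899⌉ = 203.

n = 203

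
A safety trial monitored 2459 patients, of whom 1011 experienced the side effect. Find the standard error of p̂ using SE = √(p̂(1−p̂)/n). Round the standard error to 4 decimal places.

p̂ = 1011/2459 = 0.41114.
p̂(1−p̂) = 0.41114·0.58886 = 0.242104.
SE = √(0.242104/2459) = 0.0099.

SE = 0.0099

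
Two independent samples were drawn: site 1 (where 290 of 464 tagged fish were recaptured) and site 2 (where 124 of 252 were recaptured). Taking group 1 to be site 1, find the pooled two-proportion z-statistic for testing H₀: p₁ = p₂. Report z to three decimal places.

z = 3.440

p̂₁ = 290/464 = 0.62500, p̂₂ = 124/252 = 0.49206.
Pooled p̂ = (290+124)/(464+252) = 414/716 = 0.57821.
Pooled SE = √[0.2438828·0.00612343] ≈ 0.038645.
z = 0.13294/0.038645 = 3.440.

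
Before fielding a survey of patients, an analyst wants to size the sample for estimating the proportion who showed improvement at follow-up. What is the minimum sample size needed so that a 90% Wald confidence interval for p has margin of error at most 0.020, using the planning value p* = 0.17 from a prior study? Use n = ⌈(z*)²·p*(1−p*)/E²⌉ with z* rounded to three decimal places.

z* = 1.645 at the 90% level.
p*(1−p*) = 0.17·0.83 = 0.1411.
(z*)²·p*(1−p*)/E² = 2.706025·0.1411/0.000400 = 954.550.
⌈954.550⌉ = 955.

n = 955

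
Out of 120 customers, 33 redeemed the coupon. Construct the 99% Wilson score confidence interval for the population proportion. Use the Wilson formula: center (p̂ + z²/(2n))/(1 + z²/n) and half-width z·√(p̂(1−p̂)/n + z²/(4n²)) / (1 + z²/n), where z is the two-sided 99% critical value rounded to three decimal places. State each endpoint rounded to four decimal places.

Here p̂ = 33/120 = 0.27500 and z = 2.576 (z² = 6.635776).
1 + z²/n = 1.055298.
Adjusted center: (0.27500 + z²/(2n))/1.055298 = 0.28679.
Radicand: p̂(1−p̂)/n + z²/(4n²) = 0.001661458 + 0.000115204 = 0.001776662.
Half-width = z·√(radicand)/denom = 2.576·0.042150/1.055298 = 0.10289.
So the interval runs from 0.1839 to 0.3897.

(0.1839, 0.3897)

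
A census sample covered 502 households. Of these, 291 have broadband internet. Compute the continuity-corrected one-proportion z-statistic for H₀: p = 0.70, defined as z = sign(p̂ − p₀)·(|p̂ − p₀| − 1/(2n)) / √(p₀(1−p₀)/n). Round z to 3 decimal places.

z = -5.834

p̂ = 291/502 = 0.57968. p̂ − p₀ = -0.120319.
Continuity correction 1/(2n) = 1/1004 = 0.000996.
Corrected numerator: |-0.120319| − 0.000996 = 0.119323.
Under H₀, SE = √(p₀(1−p₀)/n) = √(0.70·0.30/502) = √0.000418327 = 0.020453.
z = (−)0.119323/0.020453 = -5.834.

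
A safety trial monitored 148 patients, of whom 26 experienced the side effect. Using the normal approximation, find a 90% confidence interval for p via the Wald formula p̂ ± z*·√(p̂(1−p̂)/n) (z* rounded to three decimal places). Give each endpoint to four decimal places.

Sample proportion p̂ = 26/148 = 0.17568.
SE = √(p̂(1−p̂)/n) = √(0.144814/148) = 0.031281.
The 90% critical value is z* = 1.645.
Margin = 1.645·0.031281 = 0.05146.
So the interval runs from 0.1242 to 0.2271.

(0.1242, 0.2271)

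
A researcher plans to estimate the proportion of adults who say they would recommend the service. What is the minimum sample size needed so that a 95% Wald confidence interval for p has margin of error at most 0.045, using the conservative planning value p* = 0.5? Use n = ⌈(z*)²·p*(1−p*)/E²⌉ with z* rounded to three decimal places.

For 95% confidence, z* = 1.960.
p*(1−p*) = 0.50·0.50 = 0.2500.
Required n before rounding: 3.841600 × 0.2500 / 0.045² = 474.272.
⌈474.272⌉ = 475.

n = 475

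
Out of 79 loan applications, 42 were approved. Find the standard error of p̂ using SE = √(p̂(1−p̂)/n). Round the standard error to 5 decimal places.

The sample proportion is 42/79 = 0.53165.
p̂(1−p̂) = 0.53165·0.46835 = 0.248998.
SE = √(0.248998/79) = 0.05614.

SE = 0.05614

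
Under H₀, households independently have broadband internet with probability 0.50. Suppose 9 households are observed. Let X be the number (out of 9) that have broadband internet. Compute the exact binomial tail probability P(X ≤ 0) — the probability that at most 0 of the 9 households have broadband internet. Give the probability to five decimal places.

P = 0.00195

X is binomial with n = 9 and p = 0.50.
P(X ≤ 0) = C(9,0)·0.50^0·0.50^9.
= 0.001953 = 0.00195.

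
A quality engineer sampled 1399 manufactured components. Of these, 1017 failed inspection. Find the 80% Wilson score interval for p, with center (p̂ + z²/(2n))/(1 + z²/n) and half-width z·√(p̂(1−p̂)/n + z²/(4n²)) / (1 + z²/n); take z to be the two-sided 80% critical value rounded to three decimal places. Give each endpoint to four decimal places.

(0.7114, 0.7419)

p̂ = 1017/1399 = 0.72695; z = 1.282, so z² = 1.643524.
1 + z²/n = 1.001175.
Adjusted center: (0.72695 + z²/(2n))/1.001175 = 0.72668.
Radicand: p̂(1−p̂)/n + z²/(4n²) = 0.000141883 + 0.000000210 = 0.000142093.
Half-width = 1.282·√0.000142093/1.001175 = 0.01526.
So the interval runs from 0.7114 to 0.7419.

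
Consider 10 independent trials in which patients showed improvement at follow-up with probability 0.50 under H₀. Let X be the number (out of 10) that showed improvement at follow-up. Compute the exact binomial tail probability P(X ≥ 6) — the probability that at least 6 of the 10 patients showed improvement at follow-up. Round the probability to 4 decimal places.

X ~ Binomial(n=10, p=0.50).
P(X ≥ 6) = Σ_{j=6}^{10} C(10,j)·0.50^j·0.50^{10−j}.
= 0.205078 + 0.117188 + 0.043945 + 0.009766 + 0.000977 = 0.3770.

P = 0.3770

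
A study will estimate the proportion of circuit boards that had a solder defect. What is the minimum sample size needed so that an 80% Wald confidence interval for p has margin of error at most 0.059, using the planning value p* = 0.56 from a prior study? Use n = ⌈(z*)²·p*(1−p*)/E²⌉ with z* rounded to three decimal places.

n = 117

For 80% confidence, z* = 1.282.
p*(1−p*) = 0.2464.
(z*)²·p*(1−p*)/E² = 1.643524·0.2464/0.003481 = 116.336.
⌈116.336⌉ = 117.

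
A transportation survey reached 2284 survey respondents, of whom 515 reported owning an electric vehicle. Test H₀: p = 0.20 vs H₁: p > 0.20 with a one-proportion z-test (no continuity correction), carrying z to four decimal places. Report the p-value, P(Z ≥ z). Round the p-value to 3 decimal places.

p-value = 0.001

Sample proportion p̂ = 515/2284 = 0.22548.
SE₀ = √(0.20·0.80/2284) = 0.008370.
Test statistic (full precision, shown to 4 dp): z = (515/2284 − 0.20)/SE₀ ≈ 3.0445.
From the standard normal, P(Z ≥ z) = 0.001.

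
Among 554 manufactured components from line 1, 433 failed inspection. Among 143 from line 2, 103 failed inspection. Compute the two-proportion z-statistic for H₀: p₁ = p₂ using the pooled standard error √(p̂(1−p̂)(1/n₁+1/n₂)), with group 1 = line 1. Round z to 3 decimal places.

z = 1.551

Sample proportions: p̂₁ = 433/554 = 0.78159 and p̂₂ = 103/143 = 0.72028.
Pooling: p̂ = 536/697 = 0.76901.
SE = √[p̂(1−p̂)(1/n₁+1/n₂)] = √[0.76901·0.23099·(1/554+1/143)] ≈ 0.039533.
z = 0.06131/0.039533 = 1.551.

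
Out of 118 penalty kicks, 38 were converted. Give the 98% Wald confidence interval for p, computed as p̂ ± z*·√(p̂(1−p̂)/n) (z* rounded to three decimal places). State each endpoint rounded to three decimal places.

(0.222, 0.422)

The sample proportion is 38/118 = 0.32203.
Standard error of p̂: √(0.218328/118) = √0.001850238 = 0.043014.
z* = 2.326 at the 98% level.
Margin = 2.326·0.043014 = 0.10005.
So the interval runs from 0.222 to 0.422.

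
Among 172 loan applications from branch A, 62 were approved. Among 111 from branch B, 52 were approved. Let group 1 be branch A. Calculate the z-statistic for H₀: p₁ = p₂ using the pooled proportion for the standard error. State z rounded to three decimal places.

z = -1.809

Sample proportions: p̂₁ = 62/172 = 0.36047 and p̂₂ = 52/111 = 0.46847.
Pooled p̂ = (62+52)/(172+111) = 114/283 = 0.40283.
SE = √[p̂(1−p̂)(1/n₁+1/n₂)] = √[0.40283·0.59717·(1/172+1/111)] ≈ 0.059714.
z = (p̂₁ − p̂₂)/SE = (0.36047 − 0.46847)/0.059714 = -0.10800/0.059714 = -1.809.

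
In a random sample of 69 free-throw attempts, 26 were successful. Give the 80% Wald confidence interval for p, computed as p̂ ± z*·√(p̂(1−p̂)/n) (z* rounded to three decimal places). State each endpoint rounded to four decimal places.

Sample proportion p̂ = 26/69 = 0.37681.
Standard error of p̂: √(0.234825/69) = √0.003403255 = 0.058337.
For 80% confidence, z* = 1.282.
Margin = 1.282·0.058337 = 0.07479.
Interval: 0.37681 ± 0.07479 → (0.3020, 0.4516).

(0.3020, 0.4516)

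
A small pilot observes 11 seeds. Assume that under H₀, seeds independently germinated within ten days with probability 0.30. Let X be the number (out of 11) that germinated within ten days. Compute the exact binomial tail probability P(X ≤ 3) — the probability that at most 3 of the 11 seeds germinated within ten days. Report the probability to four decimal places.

P = 0.5696

X ~ Binomial(n=11, p=0.30).
P(X ≤ 3) = C(11,0)·0.30^0·0.70^11 + C(11,1)·0.30^1·0.70^10 + C(11,2)·0.30^2·0.70^9 + C(11,3)·0.30^3·0.70^8.
= 0.019773 + 0.093217 + 0.199750 + 0.256822 = 0.5696.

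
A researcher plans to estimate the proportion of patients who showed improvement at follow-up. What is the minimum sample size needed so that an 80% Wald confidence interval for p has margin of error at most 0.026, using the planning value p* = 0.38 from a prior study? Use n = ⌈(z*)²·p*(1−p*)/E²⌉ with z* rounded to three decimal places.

z* = 1.282 at the 80% level.
p*(1−p*) = 0.38·0.62 = 0.2356.
(z*)²·p*(1−p*)/E² = 1.643524·0.2356/0.000676 = 572.802.
⌈572.802⌉ = 573.

n = 573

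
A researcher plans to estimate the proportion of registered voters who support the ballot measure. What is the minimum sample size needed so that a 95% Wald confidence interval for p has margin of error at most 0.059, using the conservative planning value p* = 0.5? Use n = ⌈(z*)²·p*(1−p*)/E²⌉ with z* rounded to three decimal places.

n = 276

The 95% critical value is z* = 1.960.
p*(1−p*) = 0.2500.
Required n before rounding: 3.841600 × 0.2500 / 0.059² = 275.898.
Rounding up, n = 276.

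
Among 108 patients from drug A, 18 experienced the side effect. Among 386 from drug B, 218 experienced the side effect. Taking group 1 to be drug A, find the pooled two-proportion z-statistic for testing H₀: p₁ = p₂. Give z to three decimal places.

p̂₁ = 18/108 = 0.16667, p̂₂ = 218/386 = 0.56477.
Pooling: p̂ = 236/494 = 0.47773.
Pooled SE = √[0.2495042·0.01184993] ≈ 0.054375.
z = -0.39810/0.054375 = -7.321.

z = -7.321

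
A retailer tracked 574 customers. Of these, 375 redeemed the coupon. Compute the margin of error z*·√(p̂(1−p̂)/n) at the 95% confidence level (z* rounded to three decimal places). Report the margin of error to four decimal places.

ME = 0.0389

With x = 375 successes in n = 574, p̂ = 0.65331.
SE = √(p̂(1−p̂)/n) = √(0.226496/574) = 0.019864.
z* = 1.960 at the 95% level.
Margin of error = z*·SE = 1.960 × 0.019864 = 0.0389.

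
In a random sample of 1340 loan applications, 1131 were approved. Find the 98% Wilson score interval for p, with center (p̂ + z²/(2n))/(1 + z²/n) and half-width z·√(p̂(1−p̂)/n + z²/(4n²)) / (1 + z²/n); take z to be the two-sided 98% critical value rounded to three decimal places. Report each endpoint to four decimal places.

(0.8196, 0.8657)

Here p̂ = 1131/1340 = 0.84403 and z = 2.326 (z² = 5.410276).
Denominator 1 + z²/n = 1 + 5.410276/1340 = 1.004038.
Center = (0.84403 + 0.002019)/1.004038 = 0.84265.
Radicand: p̂(1−p̂)/n + z²/(4n²) = 0.000098241 + 0.000000753 = 0.000098994.
Half-width = z·√(radicand)/denom = 2.326·0.009950/1.004038 = 0.02305.
So the interval runs from 0.8196 to 0.8657.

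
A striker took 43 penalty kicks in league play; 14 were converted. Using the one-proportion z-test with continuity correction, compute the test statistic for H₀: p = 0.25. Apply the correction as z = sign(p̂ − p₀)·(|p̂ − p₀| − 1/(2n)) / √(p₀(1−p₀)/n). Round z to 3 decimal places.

The sample proportion is 14/43 = 0.32558. p̂ − p₀ = 0.075581.
Continuity correction 1/(2n) = 1/86 = 0.011628.
Corrected numerator: |0.075581| − 0.011628 = 0.063953.
Under H₀, SE = √(p₀(1−p₀)/n) = √(0.25·0.75/43) = √0.004360465 = 0.066034.
z = +0.063953/0.066034 = 0.968.

z = 0.968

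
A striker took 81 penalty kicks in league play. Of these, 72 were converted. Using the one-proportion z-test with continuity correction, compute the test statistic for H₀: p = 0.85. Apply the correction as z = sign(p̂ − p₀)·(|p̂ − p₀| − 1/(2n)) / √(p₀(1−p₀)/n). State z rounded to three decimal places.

z = 0.825

With x = 72 successes in n = 81, p̂ = 0.88889. p̂ − p₀ = 0.038889.
1/(2n) = 0.006173.
Corrected numerator: |0.038889| − 0.006173 = 0.032716.
SE₀ = √(0.85·0.15/81) = 0.039675.
z = +0.032716/0.039675 = 0.825.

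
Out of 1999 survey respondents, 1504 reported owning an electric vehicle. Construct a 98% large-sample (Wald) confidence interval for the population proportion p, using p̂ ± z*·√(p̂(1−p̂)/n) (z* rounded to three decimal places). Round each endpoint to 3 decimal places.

p̂ = 1504/1999 = 0.75238.
SE(p̂) = √(0.75238·0.24762/1999) = 0.009654.
For 98% confidence, z* = 2.326.
Margin of error: 2.326 × 0.009654 = 0.02246.
CI: 0.75238 ± 0.02246 = (0.730, 0.775).

(0.730, 0.775)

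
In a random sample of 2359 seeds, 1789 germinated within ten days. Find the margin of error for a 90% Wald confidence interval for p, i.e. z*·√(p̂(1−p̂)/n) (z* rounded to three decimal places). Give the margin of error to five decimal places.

ME = 0.01450

The sample proportion is 1789/2359 = 0.75837.
Standard error of p̂: √(0.183244/2359) = √0.000077679 = 0.008814.
z* = 1.645 at the 90% level.
So ME = 0.01450.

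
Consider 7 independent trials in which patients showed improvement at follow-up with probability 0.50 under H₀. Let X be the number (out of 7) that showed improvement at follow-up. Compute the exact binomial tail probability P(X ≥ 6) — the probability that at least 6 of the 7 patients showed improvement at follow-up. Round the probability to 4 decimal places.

P = 0.0625

X ~ Binomial(n=7, p=0.50).
P(X ≥ 6) = C(7,6)·0.50^6·0.50^1 + C(7,7)·0.50^7·0.50^0.
= 0.054688 + 0.007812 = 0.0625.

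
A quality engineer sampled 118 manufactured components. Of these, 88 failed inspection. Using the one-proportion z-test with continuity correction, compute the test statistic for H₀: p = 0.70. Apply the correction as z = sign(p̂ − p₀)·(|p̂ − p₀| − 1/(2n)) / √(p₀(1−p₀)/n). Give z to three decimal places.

z = 0.984

With x = 88 successes in n = 118, p̂ = 0.74576. p̂ − p₀ = 0.045763.
1/(2n) = 0.004237.
Corrected numerator: |0.045763| − 0.004237 = 0.041526.
Null standard error: √(0.70·0.30/118) = √0.001779661 = 0.042186.
z = +0.041526/0.042186 = 0.984.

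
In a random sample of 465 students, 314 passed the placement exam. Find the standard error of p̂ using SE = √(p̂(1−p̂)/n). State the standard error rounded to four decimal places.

SE = 0.0217

p̂ = 314/465 = 0.67527.
p̂(1−p̂) = 0.67527·0.32473 = 0.219280.
Dividing by n and taking the root: √0.000471570 = 0.0217.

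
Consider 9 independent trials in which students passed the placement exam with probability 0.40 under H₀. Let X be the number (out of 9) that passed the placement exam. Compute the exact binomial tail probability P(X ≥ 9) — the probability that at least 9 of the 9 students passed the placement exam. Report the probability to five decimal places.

P = 0.00026

X is binomial with n = 9 and p = 0.40.
P(X ≥ 9) = C(9,9)·0.40^9·0.60^0.
= 0.000262 = 0.00026.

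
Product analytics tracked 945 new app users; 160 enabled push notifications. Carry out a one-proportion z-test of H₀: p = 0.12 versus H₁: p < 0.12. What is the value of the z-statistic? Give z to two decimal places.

With x = 160 successes in n = 945, p̂ = 0.16931.
Under H₀, SE = √(p₀(1−p₀)/n) = √(0.12·0.88/945) = √0.000111746 = 0.010571.
z = (p̂ − p₀)/SE = (0.16931 − 0.12)/0.010571 = 4.66.

z = 4.66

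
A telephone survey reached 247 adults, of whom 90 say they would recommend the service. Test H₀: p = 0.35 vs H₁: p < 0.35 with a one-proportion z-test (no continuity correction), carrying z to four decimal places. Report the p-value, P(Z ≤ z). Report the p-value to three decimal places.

With x = 90 successes in n = 247, p̂ = 0.36437.
Under H₀, SE = √(p₀(1−p₀)/n) = √(0.35·0.65/247) = √0.000921053 = 0.030349.
z = (p̂ − p₀)/SE = (90/247 − 0.35)/0.030349 ≈ 0.4736.
From the standard normal, P(Z ≤ z) = 0.682.

p-value = 0.682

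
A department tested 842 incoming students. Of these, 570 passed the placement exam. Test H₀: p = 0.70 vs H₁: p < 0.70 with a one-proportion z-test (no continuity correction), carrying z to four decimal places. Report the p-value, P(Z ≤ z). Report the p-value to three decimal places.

Sample proportion p̂ = 570/842 = 0.67696.
Under H₀, SE = √(p₀(1−p₀)/n) = √(0.70·0.30/842) = √0.000249406 = 0.015793.
z = (p̂ − p₀)/SE = (570/842 − 0.70)/0.015793 ≈ -1.4589.
From the standard normal, P(Z ≤ z) = 0.072.

p-value = 0.072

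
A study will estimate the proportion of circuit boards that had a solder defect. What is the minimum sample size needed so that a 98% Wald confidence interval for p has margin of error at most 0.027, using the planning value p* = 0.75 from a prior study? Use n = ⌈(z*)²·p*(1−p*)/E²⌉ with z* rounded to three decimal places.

For 98% confidence, z* = 2.326.
p*(1−p*) = 0.75·0.25 = 0.1875.
(z*)²·p*(1−p*)/E² = 5.410276·0.1875/0.000729 = 1391.532.
⌈1391.532⌉ = 1392.

n = 1392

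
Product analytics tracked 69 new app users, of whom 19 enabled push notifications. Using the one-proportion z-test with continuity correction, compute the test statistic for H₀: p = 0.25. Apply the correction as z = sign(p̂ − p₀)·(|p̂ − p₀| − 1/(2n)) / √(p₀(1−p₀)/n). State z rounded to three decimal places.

The sample proportion is 19/69 = 0.27536. p̂ − p₀ = 0.025362.
Continuity correction 1/(2n) = 1/138 = 0.007246.
Corrected numerator: |0.025362| − 0.007246 = 0.018116.
Under H₀, SE = √(p₀(1−p₀)/n) = √(0.25·0.75/69) = √0.002717391 = 0.052129.
z = (+)0.018116/0.052129 = 0.348.

z = 0.348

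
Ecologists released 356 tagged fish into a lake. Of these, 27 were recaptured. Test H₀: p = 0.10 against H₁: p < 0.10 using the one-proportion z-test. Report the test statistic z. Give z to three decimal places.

p̂ = 27/356 = 0.07584.
SE₀ = √(0.10·0.90/356) = 0.015900.
z = (p̂ − p₀)/SE = (0.07584 − 0.10)/0.015900 = -1.519.

z = -1.519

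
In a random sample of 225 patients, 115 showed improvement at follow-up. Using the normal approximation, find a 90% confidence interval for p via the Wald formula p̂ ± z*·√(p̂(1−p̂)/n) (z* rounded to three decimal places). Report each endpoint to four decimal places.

(0.4563, 0.5659)

p̂ = 115/225 = 0.51111.
SE(p̂) = √(0.51111·0.48889/225) = 0.033325.
z* = 1.645 at the 90% level.
Margin of error: 1.645 × 0.033325 = 0.05482.
Interval: 0.51111 ± 0.05482 → (0.4563, 0.5659).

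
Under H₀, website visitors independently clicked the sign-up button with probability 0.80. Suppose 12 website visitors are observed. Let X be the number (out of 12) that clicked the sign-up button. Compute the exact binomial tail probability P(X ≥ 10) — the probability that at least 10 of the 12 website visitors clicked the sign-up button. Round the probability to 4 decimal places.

P = 0.5583

X ~ Binomial(n=12, p=0.80).
P(X ≥ 10) = C(12,10)·0.80^10·0.20^2 + C(12,11)·0.80^11·0.20^1 + C(12,12)·0.80^12·0.20^0.
= 0.283468 + 0.206158 + 0.068719 = 0.5583.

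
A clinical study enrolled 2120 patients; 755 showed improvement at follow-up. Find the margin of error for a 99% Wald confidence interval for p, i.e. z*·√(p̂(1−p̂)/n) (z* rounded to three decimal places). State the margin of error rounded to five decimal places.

With x = 755 successes in n = 2120, p̂ = 0.35613.
SE(p̂) = √(0.35613·0.64387/2120) = 0.010400.
z* = 2.576 at the 99% level.
ME = 2.576·0.010400 = 0.02679.

ME = 0.02679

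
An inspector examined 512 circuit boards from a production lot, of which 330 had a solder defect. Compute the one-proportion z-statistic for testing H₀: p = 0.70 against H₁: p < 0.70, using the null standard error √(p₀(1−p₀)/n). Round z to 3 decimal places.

z = -2.739

With x = 330 successes in n = 512, p̂ = 0.64453.
SE₀ = √(0.70·0.30/512) = 0.020252.
Test statistic: z = -0.05547/0.020252 = -2.739.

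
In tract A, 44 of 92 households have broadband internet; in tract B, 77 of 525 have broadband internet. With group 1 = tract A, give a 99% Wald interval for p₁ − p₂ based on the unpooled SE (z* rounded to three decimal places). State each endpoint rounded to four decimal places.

p̂₁ = 44/92 = 0.47826, p̂₂ = 77/525 = 0.14667; p̂₁ − p̂₂ = 0.33159.
Unpooled SE = √(p̂₁(1−p̂₁)/n₁ + p̂₂(1−p̂₂)/n₂) = √(0.002712254 + 0.000238392) = 0.054320.
The 99% critical value is z* = 2.576. Margin of error = 0.13993.
CI: 0.33159 ± 0.13993 = (0.1917, 0.4715).

(0.1917, 0.4715)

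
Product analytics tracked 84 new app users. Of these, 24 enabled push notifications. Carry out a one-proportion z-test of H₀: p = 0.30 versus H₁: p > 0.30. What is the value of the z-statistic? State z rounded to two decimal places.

z = -0.29

Sample proportion p̂ = 24/84 = 0.28571.
Under H₀, SE = √(p₀(1−p₀)/n) = √(0.30·0.70/84) = √0.002500000 = 0.050000.
z = (p̂ − p₀)/SE = (0.28571 − 0.30)/0.050000 = -0.29.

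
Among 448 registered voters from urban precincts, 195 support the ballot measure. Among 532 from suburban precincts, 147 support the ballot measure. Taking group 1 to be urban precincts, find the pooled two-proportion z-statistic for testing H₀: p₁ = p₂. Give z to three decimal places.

p̂₁ = 195/448 = 0.43527, p̂₂ = 147/532 = 0.27632.
Pooling: p̂ = 342/980 = 0.34898.
Pooled SE = √[0.2271928·0.00411184] ≈ 0.030564.
z = (p̂₁ − p̂₂)/SE = (0.43527 − 0.27632)/0.030564 = 0.15895/0.030564 = 5.201.

z = 5.201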